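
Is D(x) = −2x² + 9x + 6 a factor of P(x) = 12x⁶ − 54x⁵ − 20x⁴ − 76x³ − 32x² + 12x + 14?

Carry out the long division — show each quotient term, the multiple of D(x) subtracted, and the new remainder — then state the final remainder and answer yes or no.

R(x) = −9x + 8, so D(x) is not a factor of P(x). no

Step 1: lead(12x⁶ − 54x⁵ − 20x⁴ − 76x³ − 32x² + 12x + 14) ÷ lead(D) = 12x⁶ ÷ −2x² = −6x⁴. Subtract (−6x⁴)·D = 12x⁶ − 54x⁵ − 36x⁴. Remainder: 16x⁴ − 76x³ − 32x² + 12x + 14.
Step 2: lead(16x⁴ − 76x³ − 32x² + 12x + 14) ÷ lead(D) = 16x⁴ ÷ −2x² = −8x². Subtract (−8x²)·D = 16x⁴ − 72x³ − 48x². Remainder: −4x³ + 16x² + 12x + 14.
Step 3: lead(−4x³ + 16x² + 12x + 14) ÷ lead(D) = −4x³ ÷ −2x² = 2x. Subtract (2x)·D = −4x³ + 18x² + 12x. Remainder: −2x² + 14.
Step 4: lead(−2x² + 14) ÷ lead(D) = −2x² ÷ −2x² = 1. Subtract (1)·D = −2x² + 9x + 6. Remainder: −9x + 8.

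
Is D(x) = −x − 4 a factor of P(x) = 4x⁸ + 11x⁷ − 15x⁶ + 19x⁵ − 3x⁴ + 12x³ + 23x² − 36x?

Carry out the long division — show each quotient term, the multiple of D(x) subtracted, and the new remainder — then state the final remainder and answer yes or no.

Step 1: lead(4x⁸ + 11x⁷ − 15x⁶ + 19x⁵ − 3x⁴ + 12x³ + 23x² − 36x) ÷ lead(D) = 4x⁸ ÷ −x = −4x⁷. Subtract (−4x⁷)·D = 4x⁸ + 16x⁷. Remainder: −5x⁷ − 15x⁶ + 19x⁵ − 3x⁴ + 12x³ + 23x² − 36x.
Step 2: lead(−5x⁷ − 15x⁶ + 19x⁵ − 3x⁴ + 12x³ + 23x² − 36x) ÷ lead(D) = −5x⁷ ÷ −x = 5x⁶. Subtract (5x⁶)·D = −5x⁷ − 20x⁶. Remainder: 5x⁶ + 19x⁵ − 3x⁴ + 12x³ + 23x² − 36x.
Step 3: lead(5x⁶ + 19x⁵ − 3x⁴ + 12x³ + 23x² − 36x) ÷ lead(D) = 5x⁶ ÷ −x = −5x⁵. Subtract (−5x⁵)·D = 5x⁶ + 20x⁵. Remainder: −x⁵ − 3x⁴ + 12x³ + 23x² − 36x.
Step 4: lead(−x⁵ − 3x⁴ + 12x³ + 23x² − 36x) ÷ lead(D) = −x⁵ ÷ −x = x⁴. Subtract (x⁴)·D = −x⁵ − 4x⁴. Remainder: x⁴ + 12x³ + 23x² − 36x.
Step 5: lead(x⁴ + 12x³ + 23x² − 36x) ÷ lead(D) = x⁴ ÷ −x = −x³. Subtract (−x³)·D = x⁴ + 4x³. Remainder: 8x³ + 23x² − 36x.
Step 6: lead(8x³ + 23x² − 36x) ÷ lead(D) = 8x³ ÷ −x = −8x². Subtract (−8x²)·D = 8x³ + 32x². Remainder: −9x² − 36x.
Step 7: lead(−9x² − 36x) ÷ lead(D) = −9x² ÷ −x = 9x. Subtract (9x)·D = −9x² − 36x. Remainder: 0.

R(x) = 0, so D(x) is a factor of P(x). yes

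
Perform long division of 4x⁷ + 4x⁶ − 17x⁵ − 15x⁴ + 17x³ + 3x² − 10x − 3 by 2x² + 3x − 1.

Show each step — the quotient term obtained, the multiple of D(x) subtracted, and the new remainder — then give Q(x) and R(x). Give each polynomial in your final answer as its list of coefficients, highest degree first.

Q = [2, -1, -6, 1, 4, -4]; R = [6, -7]

Step 1: lead(4x⁷ + 4x⁶ − 17x⁵ − 15x⁴ + 17x³ + 3x² − 10x − 3) ÷ lead(D) = 4x⁷ ÷ 2x² = 2x⁵. Subtract (2x⁵)·D = 4x⁷ + 6x⁶ − 2x⁵. Remainder: −2x⁶ − 15x⁵ − 15x⁴ + 17x³ + 3x² − 10x − 3.
Step 2: lead(−2x⁶ − 15x⁵ − 15x⁴ + 17x³ + 3x² − 10x − 3) ÷ lead(D) = −2x⁶ ÷ 2x² = −x⁴. Subtract (−x⁴)·D = −2x⁶ − 3x⁵ + x⁴. Remainder: −12x⁵ − 16x⁴ + 17x³ + 3x² − 10x − 3.
Step 3: lead(−12x⁵ − 16x⁴ + 17x³ + 3x² − 10x − 3) ÷ lead(D) = −12x⁵ ÷ 2x² = −6x³. Subtract (−6x³)·D = −12x⁵ − 18x⁴ + 6x³. Remainder: 2x⁴ + 11x³ + 3x² − 10x − 3.
Step 4: lead(2x⁴ + 11x³ + 3x² − 10x − 3) ÷ lead(D) = 2x⁴ ÷ 2x² = x². Subtract (x²)·D = 2x⁴ + 3x³ − x². Remainder: 8x³ + 4x² − 10x − 3.
Step 5: lead(8x³ + 4x² − 10x − 3) ÷ lead(D) = 8x³ ÷ 2x² = 4x. Subtract (4x)·D = 8x³ + 12x² − 4x. Remainder: −8x² − 6x − 3.
Step 6: lead(−8x² − 6x − 3) ÷ lead(D) = −8x² ÷ 2x² = −4. Subtract (−4)·D = −8x² − 12x + 4. Remainder: 6x − 7.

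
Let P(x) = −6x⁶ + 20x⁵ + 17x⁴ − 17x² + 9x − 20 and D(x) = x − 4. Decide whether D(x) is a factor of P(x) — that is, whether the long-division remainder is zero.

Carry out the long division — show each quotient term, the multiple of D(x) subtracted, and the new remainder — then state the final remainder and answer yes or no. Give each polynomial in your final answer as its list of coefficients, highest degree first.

R = [0], so D(x) is a factor of P(x). yes

Step 1: lead(−6x⁶ + 20x⁵ + 17x⁴ − 17x² + 9x − 20) ÷ lead(D) = −6x⁶ ÷ x = −6x⁵. Subtract (−6x⁵)·D = −6x⁶ + 24x⁵. Remainder: −4x⁵ + 17x⁴ − 17x² + 9x − 20.
Step 2: lead(−4x⁵ + 17x⁴ − 17x² + 9x − 20) ÷ lead(D) = −4x⁵ ÷ x = −4x⁴. Subtract (−4x⁴)·D = −4x⁵ + 16x⁴. Remainder: x⁴ − 17x² + 9x − 20.
Step 3: lead(x⁴ − 17x² + 9x − 20) ÷ lead(D) = x⁴ ÷ x = x³. Subtract (x³)·D = x⁴ − 4x³. Remainder: 4x³ − 17x² + 9x − 20.
Step 4: lead(4x³ − 17x² + 9x − 20) ÷ lead(D) = 4x³ ÷ x = 4x². Subtract (4x²)·D = 4x³ − 16x². Remainder: −x² + 9x − 20.
Step 5: lead(−x² + 9x − 20) ÷ lead(D) = −x² ÷ x = −x. Subtract (−x)·D = −x² + 4x. Remainder: 5x − 20.
Step 6: lead(5x − 20) ÷ lead(D) = 5x ÷ x = 5. Subtract (5)·D = 5x − 20. Remainder: 0.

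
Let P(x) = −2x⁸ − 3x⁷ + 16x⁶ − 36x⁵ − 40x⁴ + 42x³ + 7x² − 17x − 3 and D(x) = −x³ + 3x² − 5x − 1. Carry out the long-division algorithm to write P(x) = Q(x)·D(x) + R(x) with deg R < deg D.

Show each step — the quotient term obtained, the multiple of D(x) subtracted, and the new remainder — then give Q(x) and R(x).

Step 1: lead(−2x⁸ − 3x⁷ + 16x⁶ − 36x⁵ − 40x⁴ + 42x³ + 7x² − 17x − 3) ÷ lead(D) = −2x⁸ ÷ −x³ = 2x⁵. Subtract (2x⁵)·D = −2x⁸ + 6x⁷ − 10x⁶ − 2x⁵. Remainder: −9x⁷ + 26x⁶ − 34x⁵ − 40x⁴ + 42x³ + 7x² − 17x − 3.
Step 2: lead(−9x⁷ + 26x⁶ − 34x⁵ − 40x⁴ + 42x³ + 7x² − 17x − 3) ÷ lead(D) = −9x⁷ ÷ −x³ = 9x⁴. Subtract (9x⁴)·D = −9x⁷ + 27x⁶ − 45x⁵ − 9x⁴. Remainder: −x⁶ + 11x⁵ − 31x⁴ + 42x³ + 7x² − 17x − 3.
Step 3: lead(−x⁶ + 11x⁵ − 31x⁴ + 42x³ + 7x² − 17x − 3) ÷ lead(D) = −x⁶ ÷ −x³ = x³. Subtract (x³)·D = −x⁶ + 3x⁵ − 5x⁴ − x³. Remainder: 8x⁵ − 26x⁴ + 43x³ + 7x² − 17x − 3.
Step 4: lead(8x⁵ − 26x⁴ + 43x³ + 7x² − 17x − 3) ÷ lead(D) = 8x⁵ ÷ −x³ = −8x². Subtract (−8x²)·D = 8x⁵ − 24x⁴ + 40x³ + 8x². Remainder: −2x⁴ + 3x³ − x² − 17x − 3.
Step 5: lead(−2x⁴ + 3x³ − x² − 17x − 3) ÷ lead(D) = −2x⁴ ÷ −x³ = 2x. Subtract (2x)·D = −2x⁴ + 6x³ − 10x² − 2x. Remainder: −3x³ + 9x² − 15x − 3.
Step 6: lead(−3x³ + 9x² − 15x − 3) ÷ lead(D) = −3x³ ÷ −x³ = 3. Subtract (3)·D = −3x³ + 9x² − 15x − 3. Remainder: 0.

Q(x) = 2x⁵ + 9x⁴ + x³ − 8x² + 2x + 3; R(x) = 0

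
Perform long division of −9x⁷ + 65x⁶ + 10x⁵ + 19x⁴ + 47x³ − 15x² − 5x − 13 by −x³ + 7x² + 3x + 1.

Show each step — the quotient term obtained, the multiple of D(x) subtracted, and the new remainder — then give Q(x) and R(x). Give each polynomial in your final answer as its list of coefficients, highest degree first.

Step 1: lead(−9x⁷ + 65x⁶ + 10x⁵ + 19x⁴ + 47x³ − 15x² − 5x − 13) ÷ lead(D) = −9x⁷ ÷ −x³ = 9x⁴. Subtract (9x⁴)·D = −9x⁷ + 63x⁶ + 27x⁵ + 9x⁴. Remainder: 2x⁶ − 17x⁵ + 10x⁴ + 47x³ − 15x² − 5x − 13.
Step 2: lead(2x⁶ − 17x⁵ + 10x⁴ + 47x³ − 15x² − 5x − 13) ÷ lead(D) = 2x⁶ ÷ −x³ = −2x³. Subtract (−2x³)·D = 2x⁶ − 14x⁵ − 6x⁴ − 2x³. Remainder: −3x⁵ + 16x⁴ + 49x³ − 15x² − 5x − 13.
Step 3: lead(−3x⁵ + 16x⁴ + 49x³ − 15x² − 5x − 13) ÷ lead(D) = −3x⁵ ÷ −x³ = 3x². Subtract (3x²)·D = −3x⁵ + 21x⁴ + 9x³ + 3x². Remainder: −5x⁴ + 40x³ − 18x² − 5x − 13.
Step 4: lead(−5x⁴ + 40x³ − 18x² − 5x − 13) ÷ lead(D) = −5x⁴ ÷ −x³ = 5x. Subtract (5x)·D = −5x⁴ + 35x³ + 15x² + 5x. Remainder: 5x³ − 33x² − 10x − 13.
Step 5: lead(5x³ − 33x² − 10x − 13) ÷ lead(D) = 5x³ ÷ −x³ = −5. Subtract (−5)·D = 5x³ − 35x² − 15x − 5. Remainder: 2x² + 5x − 8.

Q = [9, -2, 3, 5, -5]; R = [2, 5, -8]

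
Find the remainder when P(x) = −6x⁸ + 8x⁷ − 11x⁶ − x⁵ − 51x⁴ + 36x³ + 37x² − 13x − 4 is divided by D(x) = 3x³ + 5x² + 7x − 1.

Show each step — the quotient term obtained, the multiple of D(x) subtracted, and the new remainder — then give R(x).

Step 1: lead(−6x⁸ + 8x⁷ − 11x⁶ − x⁵ − 51x⁴ + 36x³ + 37x² − 13x − 4) ÷ lead(D) = −6x⁸ ÷ 3x³ = −2x⁵. Subtract (−2x⁵)·D = −6x⁸ − 10x⁷ − 14x⁶ + 2x⁵. Remainder: 18x⁷ + 3x⁶ − 3x⁵ − 51x⁴ + 36x³ + 37x² − 13x − 4.
Step 2: lead(18x⁷ + 3x⁶ − 3x⁵ − 51x⁴ + 36x³ + 37x² − 13x − 4) ÷ lead(D) = 18x⁷ ÷ 3x³ = 6x⁴. Subtract (6x⁴)·D = 18x⁷ + 30x⁶ + 42x⁵ − 6x⁴. Remainder: −27x⁶ − 45x⁵ − 45x⁴ + 36x³ + 37x² − 13x − 4.
Step 3: lead(−27x⁶ − 45x⁵ − 45x⁴ + 36x³ + 37x² − 13x − 4) ÷ lead(D) = −27x⁶ ÷ 3x³ = −9x³. Subtract (−9x³)·D = −27x⁶ − 45x⁵ − 63x⁴ + 9x³. Remainder: 18x⁴ + 27x³ + 37x² − 13x − 4.
Step 4: lead(18x⁴ + 27x³ + 37x² − 13x − 4) ÷ lead(D) = 18x⁴ ÷ 3x³ = 6x. Subtract (6x)·D = 18x⁴ + 30x³ + 42x² − 6x. Remainder: −3x³ − 5x² − 7x − 4.
Step 5: lead(−3x³ − 5x² − 7x − 4) ÷ lead(D) = −3x³ ÷ 3x³ = −1. Subtract (−1)·D = −3x³ − 5x² − 7x + 1. Remainder: −5.

R(x) = −5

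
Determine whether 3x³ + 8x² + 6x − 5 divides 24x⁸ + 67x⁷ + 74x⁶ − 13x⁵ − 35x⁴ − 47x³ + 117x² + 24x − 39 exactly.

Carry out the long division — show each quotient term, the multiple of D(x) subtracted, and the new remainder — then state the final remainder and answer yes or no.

R(x) = 4x² − 8x − 4, so D(x) is not a factor of P(x). no

Step 1: lead(24x⁸ + 67x⁷ + 74x⁶ − 13x⁵ − 35x⁴ − 47x³ + 117x² + 24x − 39) ÷ lead(D) = 24x⁸ ÷ 3x³ = 8x⁵. Subtract (8x⁵)·D = 24x⁸ + 64x⁷ + 48x⁶ − 40x⁵. Remainder: 3x⁷ + 26x⁶ + 27x⁵ − 35x⁴ − 47x³ + 117x² + 24x − 39.
Step 2: lead(3x⁷ + 26x⁶ + 27x⁵ − 35x⁴ − 47x³ + 117x² + 24x − 39) ÷ lead(D) = 3x⁷ ÷ 3x³ = x⁴. Subtract (x⁴)·D = 3x⁷ + 8x⁶ + 6x⁵ − 5x⁴. Remainder: 18x⁶ + 21x⁵ − 30x⁴ − 47x³ + 117x² + 24x − 39.
Step 3: lead(18x⁶ + 21x⁵ − 30x⁴ − 47x³ + 117x² + 24x − 39) ÷ lead(D) = 18x⁶ ÷ 3x³ = 6x³. Subtract (6x³)·D = 18x⁶ + 48x⁵ + 36x⁴ − 30x³. Remainder: −27x⁵ − 66x⁴ − 17x³ + 117x² + 24x − 39.
Step 4: lead(−27x⁵ − 66x⁴ − 17x³ + 117x² + 24x − 39) ÷ lead(D) = −27x⁵ ÷ 3x³ = −9x². Subtract (−9x²)·D = −27x⁵ − 72x⁴ − 54x³ + 45x². Remainder: 6x⁴ + 37x³ + 72x² + 24x − 39.
Step 5: lead(6x⁴ + 37x³ + 72x² + 24x − 39) ÷ lead(D) = 6x⁴ ÷ 3x³ = 2x. Subtract (2x)·D = 6x⁴ + 16x³ + 12x² − 10x. Remainder: 21x³ + 60x² + 34x − 39.
Step 6: lead(21x³ + 60x² + 34x − 39) ÷ lead(D) = 21x³ ÷ 3x³ = 7. Subtract (7)·D = 21x³ + 56x² + 42x − 35. Remainder: 4x² − 8x − 4.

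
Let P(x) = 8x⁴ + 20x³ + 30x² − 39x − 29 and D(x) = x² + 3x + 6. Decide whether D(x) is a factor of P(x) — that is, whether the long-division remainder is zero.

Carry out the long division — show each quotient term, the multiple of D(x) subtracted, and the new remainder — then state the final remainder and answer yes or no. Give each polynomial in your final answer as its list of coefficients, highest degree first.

Step 1: lead(8x⁴ + 20x³ + 30x² − 39x − 29) ÷ lead(D) = 8x⁴ ÷ x² = 8x². Subtract (8x²)·D = 8x⁴ + 24x³ + 48x². Remainder: −4x³ − 18x² − 39x − 29.
Step 2: lead(−4x³ − 18x² − 39x − 29) ÷ lead(D) = −4x³ ÷ x² = −4x. Subtract (−4x)·D = −4x³ − 12x² − 24x. Remainder: −6x² − 15x − 29.
Step 3: lead(−6x² − 15x − 29) ÷ lead(D) = −6x² ÷ x² = −6. Subtract (−6)·D = −6x² − 18x − 36. Remainder: 3x + 7.

R = [3, 7], so D(x) is not a factor of P(x). no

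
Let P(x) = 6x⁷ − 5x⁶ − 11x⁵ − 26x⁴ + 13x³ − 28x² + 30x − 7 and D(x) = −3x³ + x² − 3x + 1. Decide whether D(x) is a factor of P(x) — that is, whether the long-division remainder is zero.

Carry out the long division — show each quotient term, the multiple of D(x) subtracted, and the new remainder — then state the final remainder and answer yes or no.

Step 1: lead(6x⁷ − 5x⁶ − 11x⁵ − 26x⁴ + 13x³ − 28x² + 30x − 7) ÷ lead(D) = 6x⁷ ÷ −3x³ = −2x⁴. Subtract (−2x⁴)·D = 6x⁷ − 2x⁶ + 6x⁵ − 2x⁴. Remainder: −3x⁶ − 17x⁵ − 24x⁴ + 13x³ − 28x² + 30x − 7.
Step 2: lead(−3x⁶ − 17x⁵ − 24x⁴ + 13x³ − 28x² + 30x − 7) ÷ lead(D) = −3x⁶ ÷ −3x³ = x³. Subtract (x³)·D = −3x⁶ + x⁵ − 3x⁴ + x³. Remainder: −18x⁵ − 21x⁴ + 12x³ − 28x² + 30x − 7.
Step 3: lead(−18x⁵ − 21x⁴ + 12x³ − 28x² + 30x − 7) ÷ lead(D) = −18x⁵ ÷ −3x³ = 6x². Subtract (6x²)·D = −18x⁵ + 6x⁴ − 18x³ + 6x². Remainder: −27x⁴ + 30x³ − 34x² + 30x − 7.
Step 4: lead(−27x⁴ + 30x³ − 34x² + 30x − 7) ÷ lead(D) = −27x⁴ ÷ −3x³ = 9x. Subtract (9x)·D = −27x⁴ + 9x³ − 27x² + 9x. Remainder: 21x³ − 7x² + 21x − 7.
Step 5: lead(21x³ − 7x² + 21x − 7) ÷ lead(D) = 21x³ ÷ −3x³ = −7. Subtract (−7)·D = 21x³ − 7x² + 21x − 7. Remainder: 0.

R(x) = 0, so D(x) is a factor of P(x). yes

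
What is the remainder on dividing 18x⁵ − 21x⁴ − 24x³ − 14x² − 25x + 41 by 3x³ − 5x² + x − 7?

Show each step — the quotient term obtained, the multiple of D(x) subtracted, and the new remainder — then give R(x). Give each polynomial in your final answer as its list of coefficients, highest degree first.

Step 1: lead(18x⁵ − 21x⁴ − 24x³ − 14x² − 25x + 41) ÷ lead(D) = 18x⁵ ÷ 3x³ = 6x². Subtract (6x²)·D = 18x⁵ − 30x⁴ + 6x³ − 42x². Remainder: 9x⁴ − 30x³ + 28x² − 25x + 41.
Step 2: lead(9x⁴ − 30x³ + 28x² − 25x + 41) ÷ lead(D) = 9x⁴ ÷ 3x³ = 3x. Subtract (3x)·D = 9x⁴ − 15x³ + 3x² − 21x. Remainder: −15x³ + 25x² − 4x + 41.
Step 3: lead(−15x³ + 25x² − 4x + 41) ÷ lead(D) = −15x³ ÷ 3x³ = −5. Subtract (−5)·D = −15x³ + 25x² − 5x + 35. Remainder: x + 6.

R = [1, 6]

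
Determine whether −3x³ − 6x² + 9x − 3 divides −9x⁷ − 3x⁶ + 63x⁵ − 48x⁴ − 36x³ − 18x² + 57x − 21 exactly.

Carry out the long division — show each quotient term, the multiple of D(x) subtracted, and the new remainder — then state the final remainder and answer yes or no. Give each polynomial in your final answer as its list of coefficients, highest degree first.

R = [0], so D(x) is a factor of P(x). yes

Step 1: lead(−9x⁷ − 3x⁶ + 63x⁵ − 48x⁴ − 36x³ − 18x² + 57x − 21) ÷ lead(D) = −9x⁷ ÷ −3x³ = 3x⁴. Subtract (3x⁴)·D = −9x⁷ − 18x⁶ + 27x⁵ − 9x⁴. Remainder: 15x⁶ + 36x⁵ − 39x⁴ − 36x³ − 18x² + 57x − 21.
Step 2: lead(15x⁶ + 36x⁵ − 39x⁴ − 36x³ − 18x² + 57x − 21) ÷ lead(D) = 15x⁶ ÷ −3x³ = −5x³. Subtract (−5x³)·D = 15x⁶ + 30x⁵ − 45x⁴ + 15x³. Remainder: 6x⁵ + 6x⁴ − 51x³ − 18x² + 57x − 21.
Step 3: lead(6x⁵ + 6x⁴ − 51x³ − 18x² + 57x − 21) ÷ lead(D) = 6x⁵ ÷ −3x³ = −2x². Subtract (−2x²)·D = 6x⁵ + 12x⁴ − 18x³ + 6x². Remainder: −6x⁴ − 33x³ − 24x² + 57x − 21.
Step 4: lead(−6x⁴ − 33x³ − 24x² + 57x − 21) ÷ lead(D) = −6x⁴ ÷ −3x³ = 2x. Subtract (2x)·D = −6x⁴ − 12x³ + 18x² − 6x. Remainder: −21x³ − 42x² + 63x − 21.
Step 5: lead(−21x³ − 42x² + 63x − 21) ÷ lead(D) = −21x³ ÷ −3x³ = 7. Subtract (7)·D = −21x³ − 42x² + 63x − 21. Remainder: 0.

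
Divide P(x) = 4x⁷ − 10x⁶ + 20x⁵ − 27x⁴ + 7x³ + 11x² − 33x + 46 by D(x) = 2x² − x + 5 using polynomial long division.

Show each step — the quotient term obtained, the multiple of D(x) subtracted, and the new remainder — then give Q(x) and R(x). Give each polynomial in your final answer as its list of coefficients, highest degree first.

Q = [2, -4, 3, -2, -5, 8]; R = [6]

Step 1: lead(4x⁷ − 10x⁶ + 20x⁵ − 27x⁴ + 7x³ + 11x² − 33x + 46) ÷ lead(D) = 4x⁷ ÷ 2x² = 2x⁵. Subtract (2x⁵)·D = 4x⁷ − 2x⁶ + 10x⁵. Remainder: −8x⁶ + 10x⁵ − 27x⁴ + 7x³ + 11x² − 33x + 46.
Step 2: lead(−8x⁶ + 10x⁵ − 27x⁴ + 7x³ + 11x² − 33x + 46) ÷ lead(D) = −8x⁶ ÷ 2x² = −4x⁴. Subtract (−4x⁴)·D = −8x⁶ + 4x⁵ − 20x⁴. Remainder: 6x⁵ − 7x⁴ + 7x³ + 11x² − 33x + 46.
Step 3: lead(6x⁵ − 7x⁴ + 7x³ + 11x² − 33x + 46) ÷ lead(D) = 6x⁵ ÷ 2x² = 3x³. Subtract (3x³)·D = 6x⁵ − 3x⁴ + 15x³. Remainder: −4x⁴ − 8x³ + 11x² − 33x + 46.
Step 4: lead(−4x⁴ − 8x³ + 11x² − 33x + 46) ÷ lead(D) = −4x⁴ ÷ 2x² = −2x². Subtract (−2x²)·D = −4x⁴ + 2x³ − 10x². Remainder: −10x³ + 21x² − 33x + 46.
Step 5: lead(−10x³ + 21x² − 33x + 46) ÷ lead(D) = −10x³ ÷ 2x² = −5x. Subtract (−5x)·D = −10x³ + 5x² − 25x. Remainder: 16x² − 8x + 46.
Step 6: lead(16x² − 8x + 46) ÷ lead(D) = 16x² ÷ 2x² = 8. Subtract (8)·D = 16x² − 8x + 40. Remainder: 6.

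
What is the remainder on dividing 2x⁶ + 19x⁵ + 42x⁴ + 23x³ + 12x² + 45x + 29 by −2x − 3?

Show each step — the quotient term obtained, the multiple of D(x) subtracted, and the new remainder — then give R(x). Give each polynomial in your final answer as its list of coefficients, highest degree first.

R = [2]

Step 1: lead(2x⁶ + 19x⁵ + 42x⁴ + 23x³ + 12x² + 45x + 29) ÷ lead(D) = 2x⁶ ÷ −2x = −x⁵. Subtract (−x⁵)·D = 2x⁶ + 3x⁵. Remainder: 16x⁵ + 42x⁴ + 23x³ + 12x² + 45x + 29.
Step 2: lead(16x⁵ + 42x⁴ + 23x³ + 12x² + 45x + 29) ÷ lead(D) = 16x⁵ ÷ −2x = −8x⁴. Subtract (−8x⁴)·D = 16x⁵ + 24x⁴. Remainder: 18x⁴ + 23x³ + 12x² + 45x + 29.
Step 3: lead(18x⁴ + 23x³ + 12x² + 45x + 29) ÷ lead(D) = 18x⁴ ÷ −2x = −9x³. Subtract (−9x³)·D = 18x⁴ + 27x³. Remainder: −4x³ + 12x² + 45x + 29.
Step 4: lead(−4x³ + 12x² + 45x + 29) ÷ lead(D) = −4x³ ÷ −2x = 2x². Subtract (2x²)·D = −4x³ − 6x². Remainder: 18x² + 45x + 29.
Step 5: lead(18x² + 45x + 29) ÷ lead(D) = 18x² ÷ −2x = −9x. Subtract (−9x)·D = 18x² + 27x. Remainder: 18x + 29.
Step 6: lead(18x + 29) ÷ lead(D) = 18x ÷ −2x = −9. Subtract (−9)·D = 18x + 27. Remainder: 2.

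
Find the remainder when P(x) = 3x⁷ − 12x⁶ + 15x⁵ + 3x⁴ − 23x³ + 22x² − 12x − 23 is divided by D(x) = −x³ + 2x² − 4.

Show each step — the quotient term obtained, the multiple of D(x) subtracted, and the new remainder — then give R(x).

Step 1: lead(3x⁷ − 12x⁶ + 15x⁵ + 3x⁴ − 23x³ + 22x² − 12x − 23) ÷ lead(D) = 3x⁷ ÷ −x³ = −3x⁴. Subtract (−3x⁴)·D = 3x⁷ − 6x⁶ + 12x⁴. Remainder: −6x⁶ + 15x⁵ − 9x⁴ − 23x³ + 22x² − 12x − 23.
Step 2: lead(−6x⁶ + 15x⁵ − 9x⁴ − 23x³ + 22x² − 12x − 23) ÷ lead(D) = −6x⁶ ÷ −x³ = 6x³. Subtract (6x³)·D = −6x⁶ + 12x⁵ − 24x³. Remainder: 3x⁵ − 9x⁴ + x³ + 22x² − 12x − 23.
Step 3: lead(3x⁵ − 9x⁴ + x³ + 22x² − 12x − 23) ÷ lead(D) = 3x⁵ ÷ −x³ = −3x². Subtract (−3x²)·D = 3x⁵ − 6x⁴ + 12x². Remainder: −3x⁴ + x³ + 10x² − 12x − 23.
Step 4: lead(−3x⁴ + x³ + 10x² − 12x − 23) ÷ lead(D) = −3x⁴ ÷ −x³ = 3x. Subtract (3x)·D = −3x⁴ + 6x³ − 12x. Remainder: −5x³ + 10x² − 23.
Step 5: lead(−5x³ + 10x² − 23) ÷ lead(D) = −5x³ ÷ −x³ = 5. Subtract (5)·D = −5x³ + 10x² − 20. Remainder: −3.

R(x) = −3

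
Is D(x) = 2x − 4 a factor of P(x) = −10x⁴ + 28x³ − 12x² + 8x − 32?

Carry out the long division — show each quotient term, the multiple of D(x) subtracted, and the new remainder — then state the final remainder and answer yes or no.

R(x) = 0, so D(x) is a factor of P(x). yes

Step 1: lead(−10x⁴ + 28x³ − 12x² + 8x − 32) ÷ lead(D) = −10x⁴ ÷ 2x = −5x³. Subtract (−5x³)·D = −10x⁴ + 20x³. Remainder: 8x³ − 12x² + 8x − 32.
Step 2: lead(8x³ − 12x² + 8x − 32) ÷ lead(D) = 8x³ ÷ 2x = 4x². Subtract (4x²)·D = 8x³ − 16x². Remainder: 4x² + 8x − 32.
Step 3: lead(4x² + 8x − 32) ÷ lead(D) = 4x² ÷ 2x = 2x. Subtract (2x)·D = 4x² − 8x. Remainder: 16x − 32.
Step 4: lead(16x − 32) ÷ lead(D) = 16x ÷ 2x = 8. Subtract (8)·D = 16x − 32. Remainder: 0.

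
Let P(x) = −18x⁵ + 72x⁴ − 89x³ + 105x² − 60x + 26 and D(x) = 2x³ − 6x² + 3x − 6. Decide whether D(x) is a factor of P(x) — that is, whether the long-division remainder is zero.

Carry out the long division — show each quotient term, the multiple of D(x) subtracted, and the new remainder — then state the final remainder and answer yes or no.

R(x) = 6x + 2, so D(x) is not a factor of P(x). no

Step 1: lead(−18x⁵ + 72x⁴ − 89x³ + 105x² − 60x + 26) ÷ lead(D) = −18x⁵ ÷ 2x³ = −9x². Subtract (−9x²)·D = −18x⁵ + 54x⁴ − 27x³ + 54x². Remainder: 18x⁴ − 62x³ + 51x² − 60x + 26.
Step 2: lead(18x⁴ − 62x³ + 51x² − 60x + 26) ÷ lead(D) = 18x⁴ ÷ 2x³ = 9x. Subtract (9x)·D = 18x⁴ − 54x³ + 27x² − 54x. Remainder: −8x³ + 24x² − 6x + 26.
Step 3: lead(−8x³ + 24x² − 6x + 26) ÷ lead(D) = −8x³ ÷ 2x³ = −4. Subtract (−4)·D = −8x³ + 24x² − 12x + 24. Remainder: 6x + 2.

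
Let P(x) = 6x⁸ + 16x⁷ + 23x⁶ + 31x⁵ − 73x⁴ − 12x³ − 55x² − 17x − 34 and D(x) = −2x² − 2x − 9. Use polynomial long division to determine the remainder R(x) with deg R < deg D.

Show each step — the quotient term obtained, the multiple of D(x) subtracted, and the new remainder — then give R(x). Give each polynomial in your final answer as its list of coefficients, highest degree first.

Step 1: lead(6x⁸ + 16x⁷ + 23x⁶ + 31x⁵ − 73x⁴ − 12x³ − 55x² − 17x − 34) ÷ lead(D) = 6x⁸ ÷ −2x² = −3x⁶. Subtract (−3x⁶)·D = 6x⁸ + 6x⁷ + 27x⁶. Remainder: 10x⁷ − 4x⁶ + 31x⁵ − 73x⁴ − 12x³ − 55x² − 17x − 34.
Step 2: lead(10x⁷ − 4x⁶ + 31x⁵ − 73x⁴ − 12x³ − 55x² − 17x − 34) ÷ lead(D) = 10x⁷ ÷ −2x² = −5x⁵. Subtract (−5x⁵)·D = 10x⁷ + 10x⁶ + 45x⁵. Remainder: −14x⁶ − 14x⁵ − 73x⁴ − 12x³ − 55x² − 17x − 34.
Step 3: lead(−14x⁶ − 14x⁵ − 73x⁴ − 12x³ − 55x² − 17x − 34) ÷ lead(D) = −14x⁶ ÷ −2x² = 7x⁴. Subtract (7x⁴)·D = −14x⁶ − 14x⁵ − 63x⁴. Remainder: −10x⁴ − 12x³ − 55x² − 17x − 34.
Step 4: lead(−10x⁴ − 12x³ − 55x² − 17x − 34) ÷ lead(D) = −10x⁴ ÷ −2x² = 5x². Subtract (5x²)·D = −10x⁴ − 10x³ − 45x². Remainder: −2x³ − 10x² − 17x − 34.
Step 5: lead(−2x³ − 10x² − 17x − 34) ÷ lead(D) = −2x³ ÷ −2x² = x. Subtract (x)·D = −2x³ − 2x² − 9x. Remainder: −8x² − 8x − 34.
Step 6: lead(−8x² − 8x − 34) ÷ lead(D) = −8x² ÷ −2x² = 4. Subtract (4)·D = −8x² − 8x − 36. Remainder: 2.

R = [2]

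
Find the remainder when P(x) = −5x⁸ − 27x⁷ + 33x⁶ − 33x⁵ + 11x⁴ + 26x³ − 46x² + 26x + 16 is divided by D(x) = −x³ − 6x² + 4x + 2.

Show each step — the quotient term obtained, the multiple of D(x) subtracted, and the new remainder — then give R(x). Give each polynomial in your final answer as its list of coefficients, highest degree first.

Step 1: lead(−5x⁸ − 27x⁷ + 33x⁶ − 33x⁵ + 11x⁴ + 26x³ − 46x² + 26x + 16) ÷ lead(D) = −5x⁸ ÷ −x³ = 5x⁵. Subtract (5x⁵)·D = −5x⁸ − 30x⁷ + 20x⁶ + 10x⁵. Remainder: 3x⁷ + 13x⁶ − 43x⁵ + 11x⁴ + 26x³ − 46x² + 26x + 16.
Step 2: lead(3x⁷ + 13x⁶ − 43x⁵ + 11x⁴ + 26x³ − 46x² + 26x + 16) ÷ lead(D) = 3x⁷ ÷ −x³ = −3x⁴. Subtract (−3x⁴)·D = 3x⁷ + 18x⁶ − 12x⁵ − 6x⁴. Remainder: −5x⁶ − 31x⁵ + 17x⁴ + 26x³ − 46x² + 26x + 16.
Step 3: lead(−5x⁶ − 31x⁵ + 17x⁴ + 26x³ − 46x² + 26x + 16) ÷ lead(D) = −5x⁶ ÷ −x³ = 5x³. Subtract (5x³)·D = −5x⁶ − 30x⁵ + 20x⁴ + 10x³. Remainder: −x⁵ − 3x⁴ + 16x³ − 46x² + 26x + 16.
Step 4: lead(−x⁵ − 3x⁴ + 16x³ − 46x² + 26x + 16) ÷ lead(D) = −x⁵ ÷ −x³ = x². Subtract (x²)·D = −x⁵ − 6x⁴ + 4x³ + 2x². Remainder: 3x⁴ + 12x³ − 48x² + 26x + 16.
Step 5: lead(3x⁴ + 12x³ − 48x² + 26x + 16) ÷ lead(D) = 3x⁴ ÷ −x³ = −3x. Subtract (−3x)·D = 3x⁴ + 18x³ − 12x² − 6x. Remainder: −6x³ − 36x² + 32x + 16.
Step 6: lead(−6x³ − 36x² + 32x + 16) ÷ lead(D) = −6x³ ÷ −x³ = 6. Subtract (6)·D = −6x³ − 36x² + 24x + 12. Remainder: 8x + 4.

R = [8, 4]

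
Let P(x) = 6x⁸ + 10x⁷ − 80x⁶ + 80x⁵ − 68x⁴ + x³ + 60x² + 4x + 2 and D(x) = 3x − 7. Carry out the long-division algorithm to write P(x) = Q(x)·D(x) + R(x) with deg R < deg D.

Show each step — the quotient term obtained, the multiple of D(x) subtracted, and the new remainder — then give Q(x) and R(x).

Q(x) = 2x⁷ + 8x⁶ − 8x⁵ + 8x⁴ − 4x³ − 9x² − x − 1; R(x) = −5

Step 1: lead(6x⁸ + 10x⁷ − 80x⁶ + 80x⁵ − 68x⁴ + x³ + 60x² + 4x + 2) ÷ lead(D) = 6x⁸ ÷ 3x = 2x⁷. Subtract (2x⁷)·D = 6x⁸ − 14x⁷. Remainder: 24x⁷ − 80x⁶ + 80x⁵ − 68x⁴ + x³ + 60x² + 4x + 2.
Step 2: lead(24x⁷ − 80x⁶ + 80x⁵ − 68x⁴ + x³ + 60x² + 4x + 2) ÷ lead(D) = 24x⁷ ÷ 3x = 8x⁶. Subtract (8x⁶)·D = 24x⁷ − 56x⁶. Remainder: −24x⁶ + 80x⁵ − 68x⁴ + x³ + 60x² + 4x + 2.
Step 3: lead(−24x⁶ + 80x⁵ − 68x⁴ + x³ + 60x² + 4x + 2) ÷ lead(D) = −24x⁶ ÷ 3x = −8x⁵. Subtract (−8x⁵)·D = −24x⁶ + 56x⁵. Remainder: 24x⁵ − 68x⁴ + x³ + 60x² + 4x + 2.
Step 4: lead(24x⁵ − 68x⁴ + x³ + 60x² + 4x + 2) ÷ lead(D) = 24x⁵ ÷ 3x = 8x⁴. Subtract (8x⁴)·D = 24x⁵ − 56x⁴. Remainder: −12x⁴ + x³ + 60x² + 4x + 2.
Step 5: lead(−12x⁴ + x³ + 60x² + 4x + 2) ÷ lead(D) = −12x⁴ ÷ 3x = −4x³. Subtract (−4x³)·D = −12x⁴ + 28x³. Remainder: −27x³ + 60x² + 4x + 2.
Step 6: lead(−27x³ + 60x² + 4x + 2) ÷ lead(D) = −27x³ ÷ 3x = −9x². Subtract (−9x²)·D = −27x³ + 63x². Remainder: −3x² + 4x + 2.
Step 7: lead(−3x² + 4x + 2) ÷ lead(D) = −3x² ÷ 3x = −x. Subtract (−x)·D = −3x² + 7x. Remainder: −3x + 2.
Step 8: lead(−3x + 2) ÷ lead(D) = −3x ÷ 3x = −1. Subtract (−1)·D = −3x + 7. Remainder: −5.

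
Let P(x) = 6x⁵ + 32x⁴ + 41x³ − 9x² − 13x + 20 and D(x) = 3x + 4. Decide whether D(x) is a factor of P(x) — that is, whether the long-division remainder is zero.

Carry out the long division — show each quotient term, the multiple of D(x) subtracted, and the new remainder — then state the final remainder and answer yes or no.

Step 1: lead(6x⁵ + 32x⁴ + 41x³ − 9x² − 13x + 20) ÷ lead(D) = 6x⁵ ÷ 3x = 2x⁴. Subtract (2x⁴)·D = 6x⁵ + 8x⁴. Remainder: 24x⁴ + 41x³ − 9x² − 13x + 20.
Step 2: lead(24x⁴ + 41x³ − 9x² − 13x + 20) ÷ lead(D) = 24x⁴ ÷ 3x = 8x³. Subtract (8x³)·D = 24x⁴ + 32x³. Remainder: 9x³ − 9x² − 13x + 20.
Step 3: lead(9x³ − 9x² − 13x + 20) ÷ lead(D) = 9x³ ÷ 3x = 3x². Subtract (3x²)·D = 9x³ + 12x². Remainder: −21x² − 13x + 20.
Step 4: lead(−21x² − 13x + 20) ÷ lead(D) = −21x² ÷ 3x = −7x. Subtract (−7x)·D = −21x² − 28x. Remainder: 15x + 20.
Step 5: lead(15x + 20) ÷ lead(D) = 15x ÷ 3x = 5. Subtract (5)·D = 15x + 20. Remainder: 0.

R(x) = 0, so D(x) is a factor of P(x). yes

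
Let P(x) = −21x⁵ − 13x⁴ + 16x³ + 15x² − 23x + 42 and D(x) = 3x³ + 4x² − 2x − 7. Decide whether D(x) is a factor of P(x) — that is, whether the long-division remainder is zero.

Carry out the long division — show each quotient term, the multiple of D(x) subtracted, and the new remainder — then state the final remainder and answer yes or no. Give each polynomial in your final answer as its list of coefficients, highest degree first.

R = [0], so D(x) is a factor of P(x). yes

Step 1: lead(−21x⁵ − 13x⁴ + 16x³ + 15x² − 23x + 42) ÷ lead(D) = −21x⁵ ÷ 3x³ = −7x². Subtract (−7x²)·D = −21x⁵ − 28x⁴ + 14x³ + 49x². Remainder: 15x⁴ + 2x³ − 34x² − 23x + 42.
Step 2: lead(15x⁴ + 2x³ − 34x² − 23x + 42) ÷ lead(D) = 15x⁴ ÷ 3x³ = 5x. Subtract (5x)·D = 15x⁴ + 20x³ − 10x² − 35x. Remainder: −18x³ − 24x² + 12x + 42.
Step 3: lead(−18x³ − 24x² + 12x + 42) ÷ lead(D) = −18x³ ÷ 3x³ = −6. Subtract (−6)·D = −18x³ − 24x² + 12x + 42. Remainder: 0.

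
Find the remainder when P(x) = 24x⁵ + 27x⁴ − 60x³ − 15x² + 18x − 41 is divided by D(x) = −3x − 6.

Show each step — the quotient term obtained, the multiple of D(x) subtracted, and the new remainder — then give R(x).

Step 1: lead(24x⁵ + 27x⁴ − 60x³ − 15x² + 18x − 41) ÷ lead(D) = 24x⁵ ÷ −3x = −8x⁴. Subtract (−8x⁴)·D = 24x⁵ + 48x⁴. Remainder: −21x⁴ − 60x³ − 15x² + 18x − 41.
Step 2: lead(−21x⁴ − 60x³ − 15x² + 18x − 41) ÷ lead(D) = −21x⁴ ÷ −3x = 7x³. Subtract (7x³)·D = −21x⁴ − 42x³. Remainder: −18x³ − 15x² + 18x − 41.
Step 3: lead(−18x³ − 15x² + 18x − 41) ÷ lead(D) = −18x³ ÷ −3x = 6x². Subtract (6x²)·D = −18x³ − 36x². Remainder: 21x² + 18x − 41.
Step 4: lead(21x² + 18x − 41) ÷ lead(D) = 21x² ÷ −3x = −7x. Subtract (−7x)·D = 21x² + 42x. Remainder: −24x − 41.
Step 5: lead(−24x − 41) ÷ lead(D) = −24x ÷ −3x = 8. Subtract (8)·D = −24x − 48. Remainder: 7.

R(x) = 7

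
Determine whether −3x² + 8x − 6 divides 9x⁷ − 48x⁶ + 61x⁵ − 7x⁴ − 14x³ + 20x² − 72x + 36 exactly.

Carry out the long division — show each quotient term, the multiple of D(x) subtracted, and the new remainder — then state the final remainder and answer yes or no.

Step 1: lead(9x⁷ − 48x⁶ + 61x⁵ − 7x⁴ − 14x³ + 20x² − 72x + 36) ÷ lead(D) = 9x⁷ ÷ −3x² = −3x⁵. Subtract (−3x⁵)·D = 9x⁷ − 24x⁶ + 18x⁵. Remainder: −24x⁶ + 43x⁵ − 7x⁴ − 14x³ + 20x² − 72x + 36.
Step 2: lead(−24x⁶ + 43x⁵ − 7x⁴ − 14x³ + 20x² − 72x + 36) ÷ lead(D) = −24x⁶ ÷ −3x² = 8x⁴. Subtract (8x⁴)·D = −24x⁶ + 64x⁵ − 48x⁴. Remainder: −21x⁵ + 41x⁴ − 14x³ + 20x² − 72x + 36.
Step 3: lead(−21x⁵ + 41x⁴ − 14x³ + 20x² − 72x + 36) ÷ lead(D) = −21x⁵ ÷ −3x² = 7x³. Subtract (7x³)·D = −21x⁵ + 56x⁴ − 42x³. Remainder: −15x⁴ + 28x³ + 20x² − 72x + 36.
Step 4: lead(−15x⁴ + 28x³ + 20x² − 72x + 36) ÷ lead(D) = −15x⁴ ÷ −3x² = 5x². Subtract (5x²)·D = −15x⁴ + 40x³ − 30x². Remainder: −12x³ + 50x² − 72x + 36.
Step 5: lead(−12x³ + 50x² − 72x + 36) ÷ lead(D) = −12x³ ÷ −3x² = 4x. Subtract (4x)·D = −12x³ + 32x² − 24x. Remainder: 18x² − 48x + 36.
Step 6: lead(18x² − 48x + 36) ÷ lead(D) = 18x² ÷ −3x² = −6. Subtract (−6)·D = 18x² − 48x + 36. Remainder: 0.

R(x) = 0, so D(x) is a factor of P(x). yes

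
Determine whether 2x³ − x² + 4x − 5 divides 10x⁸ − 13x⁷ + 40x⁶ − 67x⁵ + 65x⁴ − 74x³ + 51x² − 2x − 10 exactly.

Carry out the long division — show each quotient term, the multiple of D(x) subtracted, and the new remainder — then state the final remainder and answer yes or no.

Step 1: lead(10x⁸ − 13x⁷ + 40x⁶ − 67x⁵ + 65x⁴ − 74x³ + 51x² − 2x − 10) ÷ lead(D) = 10x⁸ ÷ 2x³ = 5x⁵. Subtract (5x⁵)·D = 10x⁸ − 5x⁷ + 20x⁶ − 25x⁵. Remainder: −8x⁷ + 20x⁶ − 42x⁵ + 65x⁴ − 74x³ + 51x² − 2x − 10.
Step 2: lead(−8x⁷ + 20x⁶ − 42x⁵ + 65x⁴ − 74x³ + 51x² − 2x − 10) ÷ lead(D) = −8x⁷ ÷ 2x³ = −4x⁴. Subtract (−4x⁴)·D = −8x⁷ + 4x⁶ − 16x⁵ + 20x⁴. Remainder: 16x⁶ − 26x⁵ + 45x⁴ − 74x³ + 51x² − 2x − 10.
Step 3: lead(16x⁶ − 26x⁵ + 45x⁴ − 74x³ + 51x² − 2x − 10) ÷ lead(D) = 16x⁶ ÷ 2x³ = 8x³. Subtract (8x³)·D = 16x⁶ − 8x⁵ + 32x⁴ − 40x³. Remainder: −18x⁵ + 13x⁴ − 34x³ + 51x² − 2x − 10.
Step 4: lead(−18x⁵ + 13x⁴ − 34x³ + 51x² − 2x − 10) ÷ lead(D) = −18x⁵ ÷ 2x³ = −9x². Subtract (−9x²)·D = −18x⁵ + 9x⁴ − 36x³ + 45x². Remainder: 4x⁴ + 2x³ + 6x² − 2x − 10.
Step 5: lead(4x⁴ + 2x³ + 6x² − 2x − 10) ÷ lead(D) = 4x⁴ ÷ 2x³ = 2x. Subtract (2x)·D = 4x⁴ − 2x³ + 8x² − 10x. Remainder: 4x³ − 2x² + 8x − 10.
Step 6: lead(4x³ − 2x² + 8x − 10) ÷ lead(D) = 4x³ ÷ 2x³ = 2. Subtract (2)·D = 4x³ − 2x² + 8x − 10. Remainder: 0.

R(x) = 0, so D(x) is a factor of P(x). yes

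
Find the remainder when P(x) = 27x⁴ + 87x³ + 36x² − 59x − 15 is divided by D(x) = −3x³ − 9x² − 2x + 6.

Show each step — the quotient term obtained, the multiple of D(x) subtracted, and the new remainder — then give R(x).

R(x) = −9x − 3

Step 1: lead(27x⁴ + 87x³ + 36x² − 59x − 15) ÷ lead(D) = 27x⁴ ÷ −3x³ = −9x. Subtract (−9x)·D = 27x⁴ + 81x³ + 18x² − 54x. Remainder: 6x³ + 18x² − 5x − 15.
Step 2: lead(6x³ + 18x² − 5x − 15) ÷ lead(D) = 6x³ ÷ −3x³ = −2. Subtract (−2)·D = 6x³ + 18x² + 4x − 12. Remainder: −9x − 3.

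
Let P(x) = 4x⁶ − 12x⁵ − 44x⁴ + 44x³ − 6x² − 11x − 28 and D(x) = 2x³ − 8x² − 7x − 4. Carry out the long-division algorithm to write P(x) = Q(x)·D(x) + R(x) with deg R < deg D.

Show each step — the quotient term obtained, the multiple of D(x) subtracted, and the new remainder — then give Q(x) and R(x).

Q(x) = 2x³ + 2x² − 7x + 5; R(x) = −7x² − 4x − 8

Step 1: lead(4x⁶ − 12x⁵ − 44x⁴ + 44x³ − 6x² − 11x − 28) ÷ lead(D) = 4x⁶ ÷ 2x³ = 2x³. Subtract (2x³)·D = 4x⁶ − 16x⁵ − 14x⁴ − 8x³. Remainder: 4x⁵ − 30x⁴ + 52x³ − 6x² − 11x − 28.
Step 2: lead(4x⁵ − 30x⁴ + 52x³ − 6x² − 11x − 28) ÷ lead(D) = 4x⁵ ÷ 2x³ = 2x². Subtract (2x²)·D = 4x⁵ − 16x⁴ − 14x³ − 8x². Remainder: −14x⁴ + 66x³ + 2x² − 11x − 28.
Step 3: lead(−14x⁴ + 66x³ + 2x² − 11x − 28) ÷ lead(D) = −14x⁴ ÷ 2x³ = −7x. Subtract (−7x)·D = −14x⁴ + 56x³ + 49x² + 28x. Remainder: 10x³ − 47x² − 39x − 28.
Step 4: lead(10x³ − 47x² − 39x − 28) ÷ lead(D) = 10x³ ÷ 2x³ = 5. Subtract (5)·D = 10x³ − 40x² − 35x − 20. Remainder: −7x² − 4x − 8.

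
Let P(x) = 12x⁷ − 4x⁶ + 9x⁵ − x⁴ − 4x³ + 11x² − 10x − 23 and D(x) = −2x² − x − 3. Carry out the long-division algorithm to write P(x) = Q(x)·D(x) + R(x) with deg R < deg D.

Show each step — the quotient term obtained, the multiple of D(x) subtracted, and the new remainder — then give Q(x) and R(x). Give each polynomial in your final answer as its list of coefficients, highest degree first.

Step 1: lead(12x⁷ − 4x⁶ + 9x⁵ − x⁴ − 4x³ + 11x² − 10x − 23) ÷ lead(D) = 12x⁷ ÷ −2x² = −6x⁵. Subtract (−6x⁵)·D = 12x⁷ + 6x⁶ + 18x⁵. Remainder: −10x⁶ − 9x⁵ − x⁴ − 4x³ + 11x² − 10x − 23.
Step 2: lead(−10x⁶ − 9x⁵ − x⁴ − 4x³ + 11x² − 10x − 23) ÷ lead(D) = −10x⁶ ÷ −2x² = 5x⁴. Subtract (5x⁴)·D = −10x⁶ − 5x⁵ − 15x⁴. Remainder: −4x⁵ + 14x⁴ − 4x³ + 11x² − 10x − 23.
Step 3: lead(−4x⁵ + 14x⁴ − 4x³ + 11x² − 10x − 23) ÷ lead(D) = −4x⁵ ÷ −2x² = 2x³. Subtract (2x³)·D = −4x⁵ − 2x⁴ − 6x³. Remainder: 16x⁴ + 2x³ + 11x² − 10x − 23.
Step 4: lead(16x⁴ + 2x³ + 11x² − 10x − 23) ÷ lead(D) = 16x⁴ ÷ −2x² = −8x². Subtract (−8x²)·D = 16x⁴ + 8x³ + 24x². Remainder: −6x³ − 13x² − 10x − 23.
Step 5: lead(−6x³ − 13x² − 10x − 23) ÷ lead(D) = −6x³ ÷ −2x² = 3x. Subtract (3x)·D = −6x³ − 3x² − 9x. Remainder: −10x² − x − 23.
Step 6: lead(−10x² − x − 23) ÷ lead(D) = −10x² ÷ −2x² = 5. Subtract (5)·D = −10x² − 5x − 15. Remainder: 4x − 8.

Q = [-6, 5, 2, -8, 3, 5]; R = [4, -8]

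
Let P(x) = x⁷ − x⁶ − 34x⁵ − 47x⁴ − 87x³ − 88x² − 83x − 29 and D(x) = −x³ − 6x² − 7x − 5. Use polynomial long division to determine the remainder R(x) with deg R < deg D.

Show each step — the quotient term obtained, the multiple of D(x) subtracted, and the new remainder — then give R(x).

R(x) = −3x − 4

Step 1: lead(x⁷ − x⁶ − 34x⁵ − 47x⁴ − 87x³ − 88x² − 83x − 29) ÷ lead(D) = x⁷ ÷ −x³ = −x⁴. Subtract (−x⁴)·D = x⁷ + 6x⁶ + 7x⁵ + 5x⁴. Remainder: −7x⁶ − 41x⁵ − 52x⁴ − 87x³ − 88x² − 83x − 29.
Step 2: lead(−7x⁶ − 41x⁵ − 52x⁴ − 87x³ − 88x² − 83x − 29) ÷ lead(D) = −7x⁶ ÷ −x³ = 7x³. Subtract (7x³)·D = −7x⁶ − 42x⁵ − 49x⁴ − 35x³. Remainder: x⁵ − 3x⁴ − 52x³ − 88x² − 83x − 29.
Step 3: lead(x⁵ − 3x⁴ − 52x³ − 88x² − 83x − 29) ÷ lead(D) = x⁵ ÷ −x³ = −x². Subtract (−x²)·D = x⁵ + 6x⁴ + 7x³ + 5x². Remainder: −9x⁴ − 59x³ − 93x² − 83x − 29.
Step 4: lead(−9x⁴ − 59x³ − 93x² − 83x − 29) ÷ lead(D) = −9x⁴ ÷ −x³ = 9x. Subtract (9x)·D = −9x⁴ − 54x³ − 63x² − 45x. Remainder: −5x³ − 30x² − 38x − 29.
Step 5: lead(−5x³ − 30x² − 38x − 29) ÷ lead(D) = −5x³ ÷ −x³ = 5. Subtract (5)·D = −5x³ − 30x² − 35x − 25. Remainder: −3x − 4.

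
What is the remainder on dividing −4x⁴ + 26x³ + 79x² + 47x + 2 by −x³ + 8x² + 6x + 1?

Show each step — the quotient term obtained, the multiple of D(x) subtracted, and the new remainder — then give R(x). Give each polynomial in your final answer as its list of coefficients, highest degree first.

Step 1: lead(−4x⁴ + 26x³ + 79x² + 47x + 2) ÷ lead(D) = −4x⁴ ÷ −x³ = 4x. Subtract (4x)·D = −4x⁴ + 32x³ + 24x² + 4x. Remainder: −6x³ + 55x² + 43x + 2.
Step 2: lead(−6x³ + 55x² + 43x + 2) ÷ lead(D) = −6x³ ÷ −x³ = 6. Subtract (6)·D = −6x³ + 48x² + 36x + 6. Remainder: 7x² + 7x − 4.

R = [7, 7, -4]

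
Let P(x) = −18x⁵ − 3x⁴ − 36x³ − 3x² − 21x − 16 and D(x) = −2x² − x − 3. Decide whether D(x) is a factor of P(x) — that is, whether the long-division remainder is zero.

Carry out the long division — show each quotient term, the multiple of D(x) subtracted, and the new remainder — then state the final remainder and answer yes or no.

Step 1: lead(−18x⁵ − 3x⁴ − 36x³ − 3x² − 21x − 16) ÷ lead(D) = −18x⁵ ÷ −2x² = 9x³. Subtract (9x³)·D = −18x⁵ − 9x⁴ − 27x³. Remainder: 6x⁴ − 9x³ − 3x² − 21x − 16.
Step 2: lead(6x⁴ − 9x³ − 3x² − 21x − 16) ÷ lead(D) = 6x⁴ ÷ −2x² = −3x². Subtract (−3x²)·D = 6x⁴ + 3x³ + 9x². Remainder: −12x³ − 12x² − 21x − 16.
Step 3: lead(−12x³ − 12x² − 21x − 16) ÷ lead(D) = −12x³ ÷ −2x² = 6x. Subtract (6x)·D = −12x³ − 6x² − 18x. Remainder: −6x² − 3x − 16.
Step 4: lead(−6x² − 3x − 16) ÷ lead(D) = −6x² ÷ −2x² = 3. Subtract (3)·D = −6x² − 3x − 9. Remainder: −7.

R(x) = −7, so D(x) is not a factor of P(x). no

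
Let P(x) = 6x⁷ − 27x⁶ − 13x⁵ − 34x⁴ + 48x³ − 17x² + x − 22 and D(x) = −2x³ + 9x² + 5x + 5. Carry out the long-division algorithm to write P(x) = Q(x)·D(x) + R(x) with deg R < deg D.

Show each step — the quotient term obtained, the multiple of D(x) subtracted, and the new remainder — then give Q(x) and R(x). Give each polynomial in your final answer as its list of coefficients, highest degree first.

Step 1: lead(6x⁷ − 27x⁶ − 13x⁵ − 34x⁴ + 48x³ − 17x² + x − 22) ÷ lead(D) = 6x⁷ ÷ −2x³ = −3x⁴. Subtract (−3x⁴)·D = 6x⁷ − 27x⁶ − 15x⁵ − 15x⁴. Remainder: 2x⁵ − 19x⁴ + 48x³ − 17x² + x − 22.
Step 2: lead(2x⁵ − 19x⁴ + 48x³ − 17x² + x − 22) ÷ lead(D) = 2x⁵ ÷ −2x³ = −x². Subtract (−x²)·D = 2x⁵ − 9x⁴ − 5x³ − 5x². Remainder: −10x⁴ + 53x³ − 12x² + x − 22.
Step 3: lead(−10x⁴ + 53x³ − 12x² + x − 22) ÷ lead(D) = −10x⁴ ÷ −2x³ = 5x. Subtract (5x)·D = −10x⁴ + 45x³ + 25x² + 25x. Remainder: 8x³ − 37x² − 24x − 22.
Step 4: lead(8x³ − 37x² − 24x − 22) ÷ lead(D) = 8x³ ÷ −2x³ = −4. Subtract (−4)·D = 8x³ − 36x² − 20x − 20. Remainder: −x² − 4x − 2.

Q = [-3, 0, -1, 5, -4]; R = [-1, -4, -2]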